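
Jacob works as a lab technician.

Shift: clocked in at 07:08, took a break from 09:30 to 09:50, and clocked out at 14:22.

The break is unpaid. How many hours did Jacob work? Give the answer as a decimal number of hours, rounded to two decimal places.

6.90 hours

Shift: 07:08–14:22 = 7 h 14 min; less 20 min break → 6 h 54 min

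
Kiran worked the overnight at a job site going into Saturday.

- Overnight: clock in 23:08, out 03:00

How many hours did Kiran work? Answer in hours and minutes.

3 h 52 min

Overnight: 23:08 → midnight = 0 h 52 min; midnight → 03:00 = 3 h 0 min; span 3 h 52 min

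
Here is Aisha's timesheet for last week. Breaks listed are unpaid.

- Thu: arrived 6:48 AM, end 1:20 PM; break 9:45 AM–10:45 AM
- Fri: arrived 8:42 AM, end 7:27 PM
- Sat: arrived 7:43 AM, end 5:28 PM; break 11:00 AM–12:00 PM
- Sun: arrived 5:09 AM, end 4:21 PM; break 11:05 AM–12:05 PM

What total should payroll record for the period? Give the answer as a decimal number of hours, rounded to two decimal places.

35.23 hours

Thu: 6:48 AM–1:20 PM = 6 h 32 min; less 60 min break → 5 h 32 min
Fri: 8:42 AM–7:27 PM = 10 h 45 min
Sat: 7:43 AM–5:28 PM = 9 h 45 min; less 60 min break → 8 h 45 min
Sun: 5:09 AM–4:21 PM = 11 h 12 min; less 60 min break → 10 h 12 min
Total: 5 h 32 min + 10 h 45 min + 8 h 45 min + 10 h 12 min = 35 h 14 min.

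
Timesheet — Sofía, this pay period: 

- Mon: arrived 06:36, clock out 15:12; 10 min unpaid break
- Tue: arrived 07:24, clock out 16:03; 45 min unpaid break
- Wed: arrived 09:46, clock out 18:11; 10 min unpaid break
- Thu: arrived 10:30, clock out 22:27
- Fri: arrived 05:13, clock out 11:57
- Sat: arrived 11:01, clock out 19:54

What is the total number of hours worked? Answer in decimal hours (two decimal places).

Mon: 06:36–15:12 = 8 h 36 min; less 10 min break → 8 h 26 min
Tue: 07:24–16:03 = 8 h 39 min; less 45 min break → 7 h 54 min
Wed: 09:46–18:11 = 8 h 25 min; less 10 min break → 8 h 15 min
Thu: 10:30–22:27 = 11 h 57 min
Fri: 05:13–11:57 = 6 h 44 min
Sat: 11:01–19:54 = 8 h 53 min
Total: 8 h 26 min + 7 h 54 min + 8 h 15 min + 11 h 57 min + 6 h 44 min + 8 h 53 min = 52 h 9 min.

52.15 hours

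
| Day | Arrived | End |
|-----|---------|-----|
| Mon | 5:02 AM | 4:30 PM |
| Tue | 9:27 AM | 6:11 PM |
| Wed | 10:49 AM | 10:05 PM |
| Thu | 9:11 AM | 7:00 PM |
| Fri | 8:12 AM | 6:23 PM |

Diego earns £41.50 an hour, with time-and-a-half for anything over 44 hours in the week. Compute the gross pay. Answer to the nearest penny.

£2290.80

Mon: 5:02 AM–4:30 PM = 11 h 28 min
Tue: 9:27 AM–6:11 PM = 8 h 44 min
Wed: 10:49 AM–10:05 PM = 11 h 16 min
Thu: 9:11 AM–7:00 PM = 9 h 49 min
Fri: 8:12 AM–6:23 PM = 10 h 11 min
Total worked: 51 h 28 min = 3088 min.
Regular 44 h 0 min = 2640 min at £41.50/h; overtime 7 h 28 min = 448 min at £62.25/h.
Pay = (2640 × £41.50 + 448 × £62.25) ÷ 60 = £2290.80.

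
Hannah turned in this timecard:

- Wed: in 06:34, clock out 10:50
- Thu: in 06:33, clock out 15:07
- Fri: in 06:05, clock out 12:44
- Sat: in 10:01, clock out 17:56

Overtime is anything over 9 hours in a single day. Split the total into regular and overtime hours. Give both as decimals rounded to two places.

Wed: 06:34–10:50 = 4 h 16 min
Thu: 06:33–15:07 = 8 h 34 min
Fri: 06:05–12:44 = 6 h 39 min
Sat: 10:01–17:56 = 7 h 55 min
Wed reg 4 h 16 min / OT 0 h 0 min; Thu reg 8 h 34 min / OT 0 h 0 min; Fri reg 6 h 39 min / OT 0 h 0 min; Sat reg 7 h 55 min / OT 0 h 0 min.
Totals: regular 27 h 24 min, overtime 0 h 0 min.

Regular 27.40 hours, overtime 0.00 hours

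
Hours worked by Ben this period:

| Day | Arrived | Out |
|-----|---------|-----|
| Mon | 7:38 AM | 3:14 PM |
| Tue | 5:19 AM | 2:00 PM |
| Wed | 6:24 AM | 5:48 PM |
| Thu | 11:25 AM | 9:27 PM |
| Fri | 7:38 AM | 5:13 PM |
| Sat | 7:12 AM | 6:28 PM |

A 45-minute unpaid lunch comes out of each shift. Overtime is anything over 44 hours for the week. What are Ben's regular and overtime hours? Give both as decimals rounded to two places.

Mon: 7:38 AM–3:14 PM = 7 h 36 min; less 45 min break → 6 h 51 min
Tue: 5:19 AM–2:00 PM = 8 h 41 min; less 45 min break → 7 h 56 min
Wed: 6:24 AM–5:48 PM = 11 h 24 min; less 45 min break → 10 h 39 min
Thu: 11:25 AM–9:27 PM = 10 h 2 min; less 45 min break → 9 h 17 min
Fri: 7:38 AM–5:13 PM = 9 h 35 min; less 45 min break → 8 h 50 min
Sat: 7:12 AM–6:28 PM = 11 h 16 min; less 45 min break → 10 h 31 min
Total worked: 54 h 4 min = 54.07 h.
Threshold 44 h → overtime 10 h 4 min, regular 44 h 0 min.

Regular 44.00 hours, overtime 10.07 hours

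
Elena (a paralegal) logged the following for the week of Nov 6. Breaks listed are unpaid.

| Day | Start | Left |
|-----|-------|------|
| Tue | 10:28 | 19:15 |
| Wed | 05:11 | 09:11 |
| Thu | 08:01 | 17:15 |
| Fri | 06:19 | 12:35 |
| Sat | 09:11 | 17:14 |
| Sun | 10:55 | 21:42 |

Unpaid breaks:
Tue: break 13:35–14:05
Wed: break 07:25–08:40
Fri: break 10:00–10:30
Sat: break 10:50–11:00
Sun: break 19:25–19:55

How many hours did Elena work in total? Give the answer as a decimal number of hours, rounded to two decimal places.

44.20 hours

Tue: 10:28–19:15 = 8 h 47 min; less 30 min break → 8 h 17 min
Wed: 05:11–09:11 = 4 h 0 min; less 75 min break → 2 h 45 min
Thu: 08:01–17:15 = 9 h 14 min
Fri: 06:19–12:35 = 6 h 16 min; less 30 min break → 5 h 46 min
Sat: 09:11–17:14 = 8 h 3 min; less 10 min break → 7 h 53 min
Sun: 10:55–21:42 = 10 h 47 min; less 30 min break → 10 h 17 min
Total: 8 h 17 min + 2 h 45 min + 9 h 14 min + 5 h 46 min + 7 h 53 min + 10 h 17 min = 44 h 12 min.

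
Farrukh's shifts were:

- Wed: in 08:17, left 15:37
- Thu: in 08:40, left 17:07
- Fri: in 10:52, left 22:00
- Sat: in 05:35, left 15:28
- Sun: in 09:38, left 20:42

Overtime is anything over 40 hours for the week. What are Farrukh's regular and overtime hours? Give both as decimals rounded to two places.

Wed: 08:17–15:37 = 7 h 20 min
Thu: 08:40–17:07 = 8 h 27 min
Fri: 10:52–22:00 = 11 h 8 min
Sat: 05:35–15:28 = 9 h 53 min
Sun: 09:38–20:42 = 11 h 4 min
Total worked: 47 h 52 min = 47.87 h.
Threshold 40 h → overtime 7 h 52 min, regular 40 h 0 min.

Regular 40.00 hours, overtime 7.87 hours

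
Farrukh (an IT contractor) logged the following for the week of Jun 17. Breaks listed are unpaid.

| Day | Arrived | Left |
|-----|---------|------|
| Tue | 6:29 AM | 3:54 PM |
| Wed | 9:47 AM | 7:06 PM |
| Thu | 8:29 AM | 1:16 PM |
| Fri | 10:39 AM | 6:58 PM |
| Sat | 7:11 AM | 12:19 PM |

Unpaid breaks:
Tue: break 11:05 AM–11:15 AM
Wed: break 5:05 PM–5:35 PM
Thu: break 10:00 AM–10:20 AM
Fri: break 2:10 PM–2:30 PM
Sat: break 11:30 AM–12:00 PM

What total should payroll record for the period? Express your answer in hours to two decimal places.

35.13 hours

Tue: 6:29 AM–3:54 PM = 9 h 25 min; less 10 min break → 9 h 15 min
Wed: 9:47 AM–7:06 PM = 9 h 19 min; less 30 min break → 8 h 49 min
Thu: 8:29 AM–1:16 PM = 4 h 47 min; less 20 min break → 4 h 27 min
Fri: 10:39 AM–6:58 PM = 8 h 19 min; less 20 min break → 7 h 59 min
Sat: 7:11 AM–12:19 PM = 5 h 8 min; less 30 min break → 4 h 38 min
Total: 9 h 15 min + 8 h 49 min + 4 h 27 min + 7 h 59 min + 4 h 38 min = 35 h 8 min.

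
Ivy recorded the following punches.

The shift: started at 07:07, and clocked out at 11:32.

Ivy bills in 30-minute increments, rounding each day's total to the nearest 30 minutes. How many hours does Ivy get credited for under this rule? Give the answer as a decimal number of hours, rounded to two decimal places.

4.50 hours

The shift: 07:07–11:32 = 4 h 25 min → rounds to 4 h 30 min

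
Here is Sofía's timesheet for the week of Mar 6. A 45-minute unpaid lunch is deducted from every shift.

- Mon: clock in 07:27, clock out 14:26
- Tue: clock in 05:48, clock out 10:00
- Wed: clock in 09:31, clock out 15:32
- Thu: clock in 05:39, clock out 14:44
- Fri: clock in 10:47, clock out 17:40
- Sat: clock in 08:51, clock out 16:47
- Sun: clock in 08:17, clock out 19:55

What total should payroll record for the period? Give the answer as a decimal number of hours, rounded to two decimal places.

Mon: 07:27–14:26 = 6 h 59 min; less 45 min break → 6 h 14 min
Tue: 05:48–10:00 = 4 h 12 min; less 45 min break → 3 h 27 min
Wed: 09:31–15:32 = 6 h 1 min; less 45 min break → 5 h 16 min
Thu: 05:39–14:44 = 9 h 5 min; less 45 min break → 8 h 20 min
Fri: 10:47–17:40 = 6 h 53 min; less 45 min break → 6 h 8 min
Sat: 08:51–16:47 = 7 h 56 min; less 45 min break → 7 h 11 min
Sun: 08:17–19:55 = 11 h 38 min; less 45 min break → 10 h 53 min
Total: 6 h 14 min + 3 h 27 min + 5 h 16 min + 8 h 20 min + 6 h 8 min + 7 h 11 min + 10 h 53 min = 47 h 29 min.

47.48 hours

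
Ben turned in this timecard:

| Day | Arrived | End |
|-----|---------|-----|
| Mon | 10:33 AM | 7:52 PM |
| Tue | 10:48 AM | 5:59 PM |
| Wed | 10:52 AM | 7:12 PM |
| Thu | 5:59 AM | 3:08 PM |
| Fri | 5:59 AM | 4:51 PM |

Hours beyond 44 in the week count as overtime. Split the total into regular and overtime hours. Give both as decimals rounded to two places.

Regular 44.00 hours, overtime 0.85 hours

Mon: 10:33 AM–7:52 PM = 9 h 19 min
Tue: 10:48 AM–5:59 PM = 7 h 11 min
Wed: 10:52 AM–7:12 PM = 8 h 20 min
Thu: 5:59 AM–3:08 PM = 9 h 9 min
Fri: 5:59 AM–4:51 PM = 10 h 52 min
Total worked: 44 h 51 min = 44.85 h.
Threshold 44 h → overtime 0 h 51 min, regular 44 h 0 min.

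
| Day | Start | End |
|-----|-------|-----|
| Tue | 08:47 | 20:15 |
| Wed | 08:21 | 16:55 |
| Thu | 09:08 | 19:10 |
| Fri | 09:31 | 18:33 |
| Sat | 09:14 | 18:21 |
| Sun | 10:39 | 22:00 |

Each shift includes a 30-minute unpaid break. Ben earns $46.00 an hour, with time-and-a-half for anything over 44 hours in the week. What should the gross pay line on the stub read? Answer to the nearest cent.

$2891.10

Tue: 08:47–20:15 = 11 h 28 min; less 30 min break → 10 h 58 min
Wed: 08:21–16:55 = 8 h 34 min; less 30 min break → 8 h 4 min
Thu: 09:08–19:10 = 10 h 2 min; less 30 min break → 9 h 32 min
Fri: 09:31–18:33 = 9 h 2 min; less 30 min break → 8 h 32 min
Sat: 09:14–18:21 = 9 h 7 min; less 30 min break → 8 h 37 min
Sun: 10:39–22:00 = 11 h 21 min; less 30 min break → 10 h 51 min
Total worked: 56 h 34 min = 3394 min.
Regular 44 h 0 min = 2640 min at $46.00/h; overtime 12 h 34 min = 754 min at $69.00/h.
Pay = (2640 × $46.00 + 754 × $69.00) ÷ 60 = $2891.10.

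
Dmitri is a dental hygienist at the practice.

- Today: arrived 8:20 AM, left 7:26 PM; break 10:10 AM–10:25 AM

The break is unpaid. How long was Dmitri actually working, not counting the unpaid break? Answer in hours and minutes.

Today: 8:20 AM–7:26 PM = 11 h 6 min; less 15 min break → 10 h 51 min

10 h 51 min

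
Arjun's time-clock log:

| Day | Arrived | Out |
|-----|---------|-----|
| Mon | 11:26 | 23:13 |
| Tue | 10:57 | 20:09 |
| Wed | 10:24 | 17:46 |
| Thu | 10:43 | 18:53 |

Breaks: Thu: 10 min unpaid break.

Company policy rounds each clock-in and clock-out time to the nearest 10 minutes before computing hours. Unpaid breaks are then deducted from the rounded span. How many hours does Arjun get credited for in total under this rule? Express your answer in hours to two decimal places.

Mon: in 11:26→11:30, out 23:13→23:10; 11 h 40 min
Tue: in 10:57→11:00, out 20:09→20:10; 9 h 10 min
Wed: in 10:24→10:20, out 17:46→17:50; 7 h 30 min
Thu: in 10:43→10:40, out 18:53→18:50; 8 h 10 min − 10 min = 8 h 0 min
Total credited: 36 h 20 min.

36.33 hours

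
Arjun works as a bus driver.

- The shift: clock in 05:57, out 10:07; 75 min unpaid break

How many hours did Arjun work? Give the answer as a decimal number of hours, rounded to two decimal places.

The shift: 05:57–10:07 = 4 h 10 min; less 75 min break → 2 h 55 min

2.92 hours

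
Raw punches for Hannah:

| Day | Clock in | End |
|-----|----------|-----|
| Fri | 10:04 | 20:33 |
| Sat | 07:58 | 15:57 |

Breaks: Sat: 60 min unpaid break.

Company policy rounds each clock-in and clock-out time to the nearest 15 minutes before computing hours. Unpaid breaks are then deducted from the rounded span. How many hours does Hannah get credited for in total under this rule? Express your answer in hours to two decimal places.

Fri: in 10:04→10:00, out 20:33→20:30; 10 h 30 min
Sat: in 07:58→08:00, out 15:57→16:00; 8 h 0 min − 60 min = 7 h 0 min
Total credited: 17 h 30 min.

17.50 hours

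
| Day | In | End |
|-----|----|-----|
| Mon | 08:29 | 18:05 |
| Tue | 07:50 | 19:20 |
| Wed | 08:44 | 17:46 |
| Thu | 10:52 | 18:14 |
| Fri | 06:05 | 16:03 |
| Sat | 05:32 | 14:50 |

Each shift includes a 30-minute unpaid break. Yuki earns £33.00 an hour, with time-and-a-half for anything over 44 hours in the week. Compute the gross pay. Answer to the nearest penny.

£1935.45

Mon: 08:29–18:05 = 9 h 36 min; less 30 min break → 9 h 6 min
Tue: 07:50–19:20 = 11 h 30 min; less 30 min break → 11 h 0 min
Wed: 08:44–17:46 = 9 h 2 min; less 30 min break → 8 h 32 min
Thu: 10:52–18:14 = 7 h 22 min; less 30 min break → 6 h 52 min
Fri: 06:05–16:03 = 9 h 58 min; less 30 min break → 9 h 28 min
Sat: 05:32–14:50 = 9 h 18 min; less 30 min break → 8 h 48 min
Total worked: 53 h 46 min = 3226 min.
Regular 44 h 0 min = 2640 min at £33.00/h; overtime 9 h 46 min = 586 min at £49.50/h.
Pay = (2640 × £33.00 + 586 × £49.50) ÷ 60 = £1935.45.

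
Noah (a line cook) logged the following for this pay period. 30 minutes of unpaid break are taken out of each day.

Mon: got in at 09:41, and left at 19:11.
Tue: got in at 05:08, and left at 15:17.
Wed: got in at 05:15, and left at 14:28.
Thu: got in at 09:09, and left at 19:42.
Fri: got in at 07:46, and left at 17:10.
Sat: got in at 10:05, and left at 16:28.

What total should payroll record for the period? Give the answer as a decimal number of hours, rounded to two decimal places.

Mon: 09:41–19:11 = 9 h 30 min; less 30 min break → 9 h 0 min
Tue: 05:08–15:17 = 10 h 9 min; less 30 min break → 9 h 39 min
Wed: 05:15–14:28 = 9 h 13 min; less 30 min break → 8 h 43 min
Thu: 09:09–19:42 = 10 h 33 min; less 30 min break → 10 h 3 min
Fri: 07:46–17:10 = 9 h 24 min; less 30 min break → 8 h 54 min
Sat: 10:05–16:28 = 6 h 23 min; less 30 min break → 5 h 53 min
Total: 9 h 0 min + 9 h 39 min + 8 h 43 min + 10 h 3 min + 8 h 54 min + 5 h 53 min = 52 h 12 min.

52.20 hours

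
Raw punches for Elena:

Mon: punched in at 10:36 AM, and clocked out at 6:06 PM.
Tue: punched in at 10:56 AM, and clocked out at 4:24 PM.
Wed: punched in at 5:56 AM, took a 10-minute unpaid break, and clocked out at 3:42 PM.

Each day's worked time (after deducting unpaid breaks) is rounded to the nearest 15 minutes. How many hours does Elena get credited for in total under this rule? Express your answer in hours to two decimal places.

22.50 hours

Mon: 10:36 AM–6:06 PM = 7 h 30 min → rounds to 7 h 30 min
Tue: 10:56 AM–4:24 PM = 5 h 28 min → rounds to 5 h 30 min
Wed: 5:56 AM–3:42 PM = 9 h 46 min − 10 min = 9 h 36 min → rounds to 9 h 30 min
Total credited: 22 h 30 min.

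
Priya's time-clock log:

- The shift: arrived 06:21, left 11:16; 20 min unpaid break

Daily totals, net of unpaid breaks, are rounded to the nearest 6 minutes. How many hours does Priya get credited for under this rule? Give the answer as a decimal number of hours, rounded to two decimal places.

4.60 hours

The shift: 06:21–11:16 = 4 h 55 min − 20 min = 4 h 35 min → rounds to 4 h 36 min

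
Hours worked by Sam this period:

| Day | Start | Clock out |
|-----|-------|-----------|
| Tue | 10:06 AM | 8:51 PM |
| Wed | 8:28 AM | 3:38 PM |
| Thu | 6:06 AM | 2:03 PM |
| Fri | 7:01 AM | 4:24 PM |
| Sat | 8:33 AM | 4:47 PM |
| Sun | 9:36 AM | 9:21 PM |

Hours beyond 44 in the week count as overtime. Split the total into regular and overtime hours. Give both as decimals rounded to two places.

Regular 44.00 hours, overtime 11.23 hours

Tue: 10:06 AM–8:51 PM = 10 h 45 min
Wed: 8:28 AM–3:38 PM = 7 h 10 min
Thu: 6:06 AM–2:03 PM = 7 h 57 min
Fri: 7:01 AM–4:24 PM = 9 h 23 min
Sat: 8:33 AM–4:47 PM = 8 h 14 min
Sun: 9:36 AM–9:21 PM = 11 h 45 min
Total worked: 55 h 14 min = 55.23 h.
Threshold 44 h → overtime 11 h 14 min, regular 44 h 0 min.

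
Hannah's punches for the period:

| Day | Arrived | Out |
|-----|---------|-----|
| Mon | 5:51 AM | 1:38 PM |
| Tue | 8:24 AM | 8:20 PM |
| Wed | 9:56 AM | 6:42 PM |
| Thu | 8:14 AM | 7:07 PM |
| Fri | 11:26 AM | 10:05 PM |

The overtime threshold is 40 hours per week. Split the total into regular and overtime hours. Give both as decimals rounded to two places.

Regular 40.00 hours, overtime 10.02 hours

Mon: 5:51 AM–1:38 PM = 7 h 47 min
Tue: 8:24 AM–8:20 PM = 11 h 56 min
Wed: 9:56 AM–6:42 PM = 8 h 46 min
Thu: 8:14 AM–7:07 PM = 10 h 53 min
Fri: 11:26 AM–10:05 PM = 10 h 39 min
Total worked: 50 h 1 min = 50.02 h.
Threshold 40 h → overtime 10 h 1 min, regular 40 h 0 min.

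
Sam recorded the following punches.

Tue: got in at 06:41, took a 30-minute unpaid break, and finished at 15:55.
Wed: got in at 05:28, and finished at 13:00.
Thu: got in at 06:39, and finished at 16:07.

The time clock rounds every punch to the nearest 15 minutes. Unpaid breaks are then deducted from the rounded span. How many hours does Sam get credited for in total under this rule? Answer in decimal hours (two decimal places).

Tue: in 06:41→06:45, out 15:55→16:00; 9 h 15 min − 30 min = 8 h 45 min
Wed: in 05:28→05:30, out 13:00→13:00; 7 h 30 min
Thu: in 06:39→06:45, out 16:07→16:00; 9 h 15 min
Total credited: 25 h 30 min.

25.50 hours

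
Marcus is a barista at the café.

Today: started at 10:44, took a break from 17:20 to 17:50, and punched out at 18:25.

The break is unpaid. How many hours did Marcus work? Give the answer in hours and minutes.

7 h 11 min

Today: 10:44–18:25 = 7 h 41 min; less 30 min break → 7 h 11 min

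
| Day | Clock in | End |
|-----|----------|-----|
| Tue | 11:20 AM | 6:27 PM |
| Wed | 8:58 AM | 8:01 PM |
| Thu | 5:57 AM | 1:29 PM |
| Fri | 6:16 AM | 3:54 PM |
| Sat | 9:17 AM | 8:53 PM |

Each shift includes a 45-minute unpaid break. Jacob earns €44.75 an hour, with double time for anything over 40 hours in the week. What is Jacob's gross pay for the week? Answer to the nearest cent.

€2074.91

Tue: 11:20 AM–6:27 PM = 7 h 7 min; less 45 min break → 6 h 22 min
Wed: 8:58 AM–8:01 PM = 11 h 3 min; less 45 min break → 10 h 18 min
Thu: 5:57 AM–1:29 PM = 7 h 32 min; less 45 min break → 6 h 47 min
Fri: 6:16 AM–3:54 PM = 9 h 38 min; less 45 min break → 8 h 53 min
Sat: 9:17 AM–8:53 PM = 11 h 36 min; less 45 min break → 10 h 51 min
Total worked: 43 h 11 min = 2591 min.
Regular 40 h 0 min = 2400 min at €44.75/h; overtime 3 h 11 min = 191 min at €89.50/h.
Pay = (2400 × €44.75 + 191 × €89.50) ÷ 60 = €2074.91.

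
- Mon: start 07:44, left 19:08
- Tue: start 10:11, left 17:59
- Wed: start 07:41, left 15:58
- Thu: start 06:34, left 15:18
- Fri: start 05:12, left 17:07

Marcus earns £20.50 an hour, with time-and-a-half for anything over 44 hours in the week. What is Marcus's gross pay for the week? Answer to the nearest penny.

Mon: 07:44–19:08 = 11 h 24 min
Tue: 10:11–17:59 = 7 h 48 min
Wed: 07:41–15:58 = 8 h 17 min
Thu: 06:34–15:18 = 8 h 44 min
Fri: 05:12–17:07 = 11 h 55 min
Total worked: 48 h 8 min = 2888 min.
Regular 44 h 0 min = 2640 min at £20.50/h; overtime 4 h 8 min = 248 min at £30.75/h.
Pay = (2640 × £20.50 + 248 × £30.75) ÷ 60 = £1029.10.

£1029.10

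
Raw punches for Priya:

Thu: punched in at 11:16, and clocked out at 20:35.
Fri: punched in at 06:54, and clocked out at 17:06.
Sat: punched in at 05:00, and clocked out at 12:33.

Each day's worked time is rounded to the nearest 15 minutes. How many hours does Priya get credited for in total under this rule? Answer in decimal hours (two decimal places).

27.00 hours

Thu: 11:16–20:35 = 9 h 19 min → rounds to 9 h 15 min
Fri: 06:54–17:06 = 10 h 12 min → rounds to 10 h 15 min
Sat: 05:00–12:33 = 7 h 33 min → rounds to 7 h 30 min
Total credited: 27 h 0 min.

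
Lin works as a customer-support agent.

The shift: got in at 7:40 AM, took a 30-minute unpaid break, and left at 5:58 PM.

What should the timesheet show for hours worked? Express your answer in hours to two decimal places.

9.80 hours

The shift: 7:40 AM–5:58 PM = 10 h 18 min; less 30 min break → 9 h 48 min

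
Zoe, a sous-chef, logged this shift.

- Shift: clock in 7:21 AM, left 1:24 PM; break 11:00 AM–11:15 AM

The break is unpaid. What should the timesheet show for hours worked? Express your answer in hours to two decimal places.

5.80 hours

Shift: 7:21 AM–1:24 PM = 6 h 3 min; less 15 min break → 5 h 48 min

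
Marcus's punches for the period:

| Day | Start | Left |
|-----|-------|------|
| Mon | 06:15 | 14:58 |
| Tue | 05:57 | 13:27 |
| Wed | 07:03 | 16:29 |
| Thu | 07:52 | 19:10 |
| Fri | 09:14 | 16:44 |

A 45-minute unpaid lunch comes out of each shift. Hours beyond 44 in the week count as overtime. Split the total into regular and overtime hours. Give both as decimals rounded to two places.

Mon: 06:15–14:58 = 8 h 43 min; less 45 min break → 7 h 58 min
Tue: 05:57–13:27 = 7 h 30 min; less 45 min break → 6 h 45 min
Wed: 07:03–16:29 = 9 h 26 min; less 45 min break → 8 h 41 min
Thu: 07:52–19:10 = 11 h 18 min; less 45 min break → 10 h 33 min
Fri: 09:14–16:44 = 7 h 30 min; less 45 min break → 6 h 45 min
Total worked: 40 h 42 min = 40.70 h.
Threshold 44 h → overtime 0 h 0 min, regular 40 h 42 min.

Regular 40.70 hours, overtime 0.00 hours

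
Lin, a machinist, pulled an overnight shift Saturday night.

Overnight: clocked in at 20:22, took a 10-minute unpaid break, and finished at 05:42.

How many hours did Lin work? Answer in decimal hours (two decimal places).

9.17 hours

Overnight: 20:22 → midnight = 3 h 38 min; midnight → 05:42 = 5 h 42 min; span 9 h 20 min; less 10 min break → 9 h 10 min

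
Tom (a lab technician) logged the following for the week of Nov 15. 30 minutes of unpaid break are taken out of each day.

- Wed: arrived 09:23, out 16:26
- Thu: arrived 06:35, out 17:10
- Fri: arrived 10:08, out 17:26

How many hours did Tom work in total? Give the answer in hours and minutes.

Wed: 09:23–16:26 = 7 h 3 min; less 30 min break → 6 h 33 min
Thu: 06:35–17:10 = 10 h 35 min; less 30 min break → 10 h 5 min
Fri: 10:08–17:26 = 7 h 18 min; less 30 min break → 6 h 48 min
Total: 6 h 33 min + 10 h 5 min + 6 h 48 min = 23 h 26 min.

23 h 26 min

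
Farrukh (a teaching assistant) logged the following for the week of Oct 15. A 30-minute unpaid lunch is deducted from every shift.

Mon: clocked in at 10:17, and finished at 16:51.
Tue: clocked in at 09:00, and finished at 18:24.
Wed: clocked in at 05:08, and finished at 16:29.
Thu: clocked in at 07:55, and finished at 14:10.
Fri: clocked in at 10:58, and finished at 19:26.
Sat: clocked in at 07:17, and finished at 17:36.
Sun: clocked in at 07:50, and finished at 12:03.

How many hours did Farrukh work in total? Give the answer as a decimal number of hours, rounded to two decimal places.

53.07 hours

Mon: 10:17–16:51 = 6 h 34 min; less 30 min break → 6 h 4 min
Tue: 09:00–18:24 = 9 h 24 min; less 30 min break → 8 h 54 min
Wed: 05:08–16:29 = 11 h 21 min; less 30 min break → 10 h 51 min
Thu: 07:55–14:10 = 6 h 15 min; less 30 min break → 5 h 45 min
Fri: 10:58–19:26 = 8 h 28 min; less 30 min break → 7 h 58 min
Sat: 07:17–17:36 = 10 h 19 min; less 30 min break → 9 h 49 min
Sun: 07:50–12:03 = 4 h 13 min; less 30 min break → 3 h 43 min
Total: 6 h 4 min + 8 h 54 min + 10 h 51 min + 5 h 45 min + 7 h 58 min + 9 h 49 min + 3 h 43 min = 53 h 4 min.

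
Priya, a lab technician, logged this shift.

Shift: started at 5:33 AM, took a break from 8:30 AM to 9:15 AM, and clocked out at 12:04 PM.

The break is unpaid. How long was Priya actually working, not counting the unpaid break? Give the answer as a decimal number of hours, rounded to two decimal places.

5.77 hours

Shift: 5:33 AM–12:04 PM = 6 h 31 min; less 45 min break → 5 h 46 min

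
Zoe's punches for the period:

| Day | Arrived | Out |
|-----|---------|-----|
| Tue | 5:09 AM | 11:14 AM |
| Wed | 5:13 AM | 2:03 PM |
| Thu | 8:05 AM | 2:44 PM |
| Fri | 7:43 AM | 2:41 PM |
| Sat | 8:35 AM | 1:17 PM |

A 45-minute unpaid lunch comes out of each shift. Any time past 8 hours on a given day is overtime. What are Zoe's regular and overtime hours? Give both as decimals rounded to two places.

Regular 29.40 hours, overtime 0.08 hours

Tue: 5:09 AM–11:14 AM = 6 h 5 min; less 45 min break → 5 h 20 min
Wed: 5:13 AM–2:03 PM = 8 h 50 min; less 45 min break → 8 h 5 min
Thu: 8:05 AM–2:44 PM = 6 h 39 min; less 45 min break → 5 h 54 min
Fri: 7:43 AM–2:41 PM = 6 h 58 min; less 45 min break → 6 h 13 min
Sat: 8:35 AM–1:17 PM = 4 h 42 min; less 45 min break → 3 h 57 min
Tue reg 5 h 20 min / OT 0 h 0 min; Wed reg 8 h 0 min / OT 0 h 5 min; Thu reg 5 h 54 min / OT 0 h 0 min; Fri reg 6 h 13 min / OT 0 h 0 min; Sat reg 3 h 57 min / OT 0 h 0 min.
Totals: regular 29 h 24 min, overtime 0 h 5 min.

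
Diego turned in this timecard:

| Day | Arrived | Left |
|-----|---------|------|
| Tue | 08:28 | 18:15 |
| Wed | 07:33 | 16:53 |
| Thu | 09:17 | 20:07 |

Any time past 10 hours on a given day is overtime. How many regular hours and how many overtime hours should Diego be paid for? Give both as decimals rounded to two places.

Tue: 08:28–18:15 = 9 h 47 min
Wed: 07:33–16:53 = 9 h 20 min
Thu: 09:17–20:07 = 10 h 50 min
Tue reg 9 h 47 min / OT 0 h 0 min; Wed reg 9 h 20 min / OT 0 h 0 min; Thu reg 10 h 0 min / OT 0 h 50 min.
Totals: regular 29 h 7 min, overtime 0 h 50 min.

Regular 29.12 hours, overtime 0.83 hours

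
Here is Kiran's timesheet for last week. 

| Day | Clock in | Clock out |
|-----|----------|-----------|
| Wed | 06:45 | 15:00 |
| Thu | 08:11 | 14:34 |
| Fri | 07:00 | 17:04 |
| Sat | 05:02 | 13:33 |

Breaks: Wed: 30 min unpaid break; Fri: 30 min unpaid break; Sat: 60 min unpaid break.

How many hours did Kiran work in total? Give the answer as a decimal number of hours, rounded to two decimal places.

Wed: 06:45–15:00 = 8 h 15 min; less 30 min break → 7 h 45 min
Thu: 08:11–14:34 = 6 h 23 min
Fri: 07:00–17:04 = 10 h 4 min; less 30 min break → 9 h 34 min
Sat: 05:02–13:33 = 8 h 31 min; less 60 min break → 7 h 31 min
Total: 7 h 45 min + 6 h 23 min + 9 h 34 min + 7 h 31 min = 31 h 13 min.

31.22 hours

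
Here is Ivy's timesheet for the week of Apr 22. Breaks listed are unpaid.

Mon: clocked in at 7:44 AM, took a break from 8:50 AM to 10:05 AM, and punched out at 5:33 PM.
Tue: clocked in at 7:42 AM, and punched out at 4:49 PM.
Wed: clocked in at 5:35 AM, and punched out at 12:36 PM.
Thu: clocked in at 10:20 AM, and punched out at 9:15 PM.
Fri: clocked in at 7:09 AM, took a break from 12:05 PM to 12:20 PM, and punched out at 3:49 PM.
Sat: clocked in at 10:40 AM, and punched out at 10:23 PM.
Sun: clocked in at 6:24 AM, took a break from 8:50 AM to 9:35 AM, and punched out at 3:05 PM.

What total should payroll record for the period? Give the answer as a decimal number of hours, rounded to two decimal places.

Mon: 7:44 AM–5:33 PM = 9 h 49 min; less 75 min break → 8 h 34 min
Tue: 7:42 AM–4:49 PM = 9 h 7 min
Wed: 5:35 AM–12:36 PM = 7 h 1 min
Thu: 10:20 AM–9:15 PM = 10 h 55 min
Fri: 7:09 AM–3:49 PM = 8 h 40 min; less 15 min break → 8 h 25 min
Sat: 10:40 AM–10:23 PM = 11 h 43 min
Sun: 6:24 AM–3:05 PM = 8 h 41 min; less 45 min break → 7 h 56 min
Total: 8 h 34 min + 9 h 7 min + 7 h 1 min + 10 h 55 min + 8 h 25 min + 11 h 43 min + 7 h 56 min = 63 h 41 min.

63.68 hours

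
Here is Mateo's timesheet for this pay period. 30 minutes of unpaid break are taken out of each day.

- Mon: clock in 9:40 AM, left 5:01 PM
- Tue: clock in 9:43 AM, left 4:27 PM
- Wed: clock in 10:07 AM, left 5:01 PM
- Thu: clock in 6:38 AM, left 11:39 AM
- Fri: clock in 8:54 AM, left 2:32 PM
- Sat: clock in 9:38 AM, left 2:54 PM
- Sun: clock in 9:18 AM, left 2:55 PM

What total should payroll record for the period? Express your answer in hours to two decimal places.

Mon: 9:40 AM–5:01 PM = 7 h 21 min; less 30 min break → 6 h 51 min
Tue: 9:43 AM–4:27 PM = 6 h 44 min; less 30 min break → 6 h 14 min
Wed: 10:07 AM–5:01 PM = 6 h 54 min; less 30 min break → 6 h 24 min
Thu: 6:38 AM–11:39 AM = 5 h 1 min; less 30 min break → 4 h 31 min
Fri: 8:54 AM–2:32 PM = 5 h 38 min; less 30 min break → 5 h 8 min
Sat: 9:38 AM–2:54 PM = 5 h 16 min; less 30 min break → 4 h 46 min
Sun: 9:18 AM–2:55 PM = 5 h 37 min; less 30 min break → 5 h 7 min
Total: 6 h 51 min + 6 h 14 min + 6 h 24 min + 4 h 31 min + 5 h 8 min + 4 h 46 min + 5 h 7 min = 39 h 1 min.

39.02 hours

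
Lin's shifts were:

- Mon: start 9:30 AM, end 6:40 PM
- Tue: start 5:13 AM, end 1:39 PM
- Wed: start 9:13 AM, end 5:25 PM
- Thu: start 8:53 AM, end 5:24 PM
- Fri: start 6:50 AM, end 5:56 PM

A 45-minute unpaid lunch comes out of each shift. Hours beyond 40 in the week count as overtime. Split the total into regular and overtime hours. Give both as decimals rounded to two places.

Regular 40.00 hours, overtime 1.67 hours

Mon: 9:30 AM–6:40 PM = 9 h 10 min; less 45 min break → 8 h 25 min
Tue: 5:13 AM–1:39 PM = 8 h 26 min; less 45 min break → 7 h 41 min
Wed: 9:13 AM–5:25 PM = 8 h 12 min; less 45 min break → 7 h 27 min
Thu: 8:53 AM–5:24 PM = 8 h 31 min; less 45 min break → 7 h 46 min
Fri: 6:50 AM–5:56 PM = 11 h 6 min; less 45 min break → 10 h 21 min
Total worked: 41 h 40 min = 41.67 h.
Threshold 40 h → overtime 1 h 40 min, regular 40 h 0 min.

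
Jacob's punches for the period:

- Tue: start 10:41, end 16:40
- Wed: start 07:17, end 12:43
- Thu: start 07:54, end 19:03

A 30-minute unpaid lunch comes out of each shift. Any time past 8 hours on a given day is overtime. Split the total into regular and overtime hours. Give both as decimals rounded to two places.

Tue: 10:41–16:40 = 5 h 59 min; less 30 min break → 5 h 29 min
Wed: 07:17–12:43 = 5 h 26 min; less 30 min break → 4 h 56 min
Thu: 07:54–19:03 = 11 h 9 min; less 30 min break → 10 h 39 min
Tue reg 5 h 29 min / OT 0 h 0 min; Wed reg 4 h 56 min / OT 0 h 0 min; Thu reg 8 h 0 min / OT 2 h 39 min.
Totals: regular 18 h 25 min, overtime 2 h 39 min.

Regular 18.42 hours, overtime 2.65 hours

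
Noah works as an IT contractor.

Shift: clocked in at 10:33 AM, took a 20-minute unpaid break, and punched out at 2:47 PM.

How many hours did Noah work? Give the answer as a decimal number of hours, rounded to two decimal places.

3.90 hours

Shift: 10:33 AM–2:47 PM = 4 h 14 min; less 20 min break → 3 h 54 min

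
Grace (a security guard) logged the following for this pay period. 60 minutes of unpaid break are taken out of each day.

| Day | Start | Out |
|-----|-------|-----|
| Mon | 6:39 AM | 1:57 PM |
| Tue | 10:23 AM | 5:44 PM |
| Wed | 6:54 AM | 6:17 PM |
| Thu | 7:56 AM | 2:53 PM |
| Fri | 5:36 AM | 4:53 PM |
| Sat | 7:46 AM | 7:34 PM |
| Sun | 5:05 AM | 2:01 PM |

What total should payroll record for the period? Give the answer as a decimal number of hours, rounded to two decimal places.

Mon: 6:39 AM–1:57 PM = 7 h 18 min; less 60 min break → 6 h 18 min
Tue: 10:23 AM–5:44 PM = 7 h 21 min; less 60 min break → 6 h 21 min
Wed: 6:54 AM–6:17 PM = 11 h 23 min; less 60 min break → 10 h 23 min
Thu: 7:56 AM–2:53 PM = 6 h 57 min; less 60 min break → 5 h 57 min
Fri: 5:36 AM–4:53 PM = 11 h 17 min; less 60 min break → 10 h 17 min
Sat: 7:46 AM–7:34 PM = 11 h 48 min; less 60 min break → 10 h 48 min
Sun: 5:05 AM–2:01 PM = 8 h 56 min; less 60 min break → 7 h 56 min
Total: 6 h 18 min + 6 h 21 min + 10 h 23 min + 5 h 57 min + 10 h 17 min + 10 h 48 min + 7 h 56 min = 58 h 0 min.

58.00 hours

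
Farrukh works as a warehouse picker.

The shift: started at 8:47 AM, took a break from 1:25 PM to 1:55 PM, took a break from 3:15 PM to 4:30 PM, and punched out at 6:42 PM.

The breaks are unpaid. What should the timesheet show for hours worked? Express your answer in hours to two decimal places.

The shift: 8:47 AM–6:42 PM = 9 h 55 min; less 105 min break → 8 h 10 min

8.17 hours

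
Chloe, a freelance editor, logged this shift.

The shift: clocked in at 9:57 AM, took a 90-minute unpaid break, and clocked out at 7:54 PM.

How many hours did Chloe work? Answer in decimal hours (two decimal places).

8.45 hours

The shift: 9:57 AM–7:54 PM = 9 h 57 min; less 90 min break → 8 h 27 min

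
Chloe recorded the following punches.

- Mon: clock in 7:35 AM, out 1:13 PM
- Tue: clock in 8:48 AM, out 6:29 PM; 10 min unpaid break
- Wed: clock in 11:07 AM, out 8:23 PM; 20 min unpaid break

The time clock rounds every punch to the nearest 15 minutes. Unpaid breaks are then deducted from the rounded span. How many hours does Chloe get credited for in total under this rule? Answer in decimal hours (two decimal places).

Mon: in 7:35 AM→7:30 AM, out 1:13 PM→1:15 PM; 5 h 45 min
Tue: in 8:48 AM→8:45 AM, out 6:29 PM→6:30 PM; 9 h 45 min − 10 min = 9 h 35 min
Wed: in 11:07 AM→11:00 AM, out 8:23 PM→8:30 PM; 9 h 30 min − 20 min = 9 h 10 min
Total credited: 24 h 30 min.

24.50 hours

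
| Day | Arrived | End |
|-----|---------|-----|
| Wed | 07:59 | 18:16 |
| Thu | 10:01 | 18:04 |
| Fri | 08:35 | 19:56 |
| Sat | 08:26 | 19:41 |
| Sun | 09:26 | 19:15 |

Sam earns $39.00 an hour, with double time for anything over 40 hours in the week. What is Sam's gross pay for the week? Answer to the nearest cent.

$2398.50

Wed: 07:59–18:16 = 10 h 17 min
Thu: 10:01–18:04 = 8 h 3 min
Fri: 08:35–19:56 = 11 h 21 min
Sat: 08:26–19:41 = 11 h 15 min
Sun: 09:26–19:15 = 9 h 49 min
Total worked: 50 h 45 min = 3045 min.
Regular 40 h 0 min = 2400 min at $39.00/h; overtime 10 h 45 min = 645 min at $78.00/h.
Pay = (2400 × $39.00 + 645 × $78.00) ÷ 60 = $2398.50.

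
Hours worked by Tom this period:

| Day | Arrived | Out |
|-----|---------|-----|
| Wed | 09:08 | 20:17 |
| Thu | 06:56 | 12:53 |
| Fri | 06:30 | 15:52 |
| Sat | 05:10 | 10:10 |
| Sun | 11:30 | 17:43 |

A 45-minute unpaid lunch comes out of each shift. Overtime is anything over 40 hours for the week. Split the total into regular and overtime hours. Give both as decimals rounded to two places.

Regular 33.93 hours, overtime 0.00 hours

Wed: 09:08–20:17 = 11 h 9 min; less 45 min break → 10 h 24 min
Thu: 06:56–12:53 = 5 h 57 min; less 45 min break → 5 h 12 min
Fri: 06:30–15:52 = 9 h 22 min; less 45 min break → 8 h 37 min
Sat: 05:10–10:10 = 5 h 0 min; less 45 min break → 4 h 15 min
Sun: 11:30–17:43 = 6 h 13 min; less 45 min break → 5 h 28 min
Total worked: 33 h 56 min = 33.93 h.
Threshold 40 h → overtime 0 h 0 min, regular 33 h 56 min.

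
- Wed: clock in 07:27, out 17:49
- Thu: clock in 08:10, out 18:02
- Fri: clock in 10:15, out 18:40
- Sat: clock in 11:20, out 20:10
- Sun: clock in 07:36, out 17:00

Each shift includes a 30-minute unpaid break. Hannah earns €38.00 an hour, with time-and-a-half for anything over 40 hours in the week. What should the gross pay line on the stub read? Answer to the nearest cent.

Wed: 07:27–17:49 = 10 h 22 min; less 30 min break → 9 h 52 min
Thu: 08:10–18:02 = 9 h 52 min; less 30 min break → 9 h 22 min
Fri: 10:15–18:40 = 8 h 25 min; less 30 min break → 7 h 55 min
Sat: 11:20–20:10 = 8 h 50 min; less 30 min break → 8 h 20 min
Sun: 07:36–17:00 = 9 h 24 min; less 30 min break → 8 h 54 min
Total worked: 44 h 23 min = 2663 min.
Regular 40 h 0 min = 2400 min at €38.00/h; overtime 4 h 23 min = 263 min at €57.00/h.
Pay = (2400 × €38.00 + 263 × €57.00) ÷ 60 = €1769.85.

€1769.85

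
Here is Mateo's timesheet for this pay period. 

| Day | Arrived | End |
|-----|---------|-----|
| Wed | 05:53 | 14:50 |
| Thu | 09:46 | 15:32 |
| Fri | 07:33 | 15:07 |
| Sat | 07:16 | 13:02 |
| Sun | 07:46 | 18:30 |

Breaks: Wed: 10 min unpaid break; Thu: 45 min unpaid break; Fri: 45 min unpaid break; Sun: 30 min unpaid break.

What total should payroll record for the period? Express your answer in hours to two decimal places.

36.62 hours

Wed: 05:53–14:50 = 8 h 57 min; less 10 min break → 8 h 47 min
Thu: 09:46–15:32 = 5 h 46 min; less 45 min break → 5 h 1 min
Fri: 07:33–15:07 = 7 h 34 min; less 45 min break → 6 h 49 min
Sat: 07:16–13:02 = 5 h 46 min
Sun: 07:46–18:30 = 10 h 44 min; less 30 min break → 10 h 14 min
Total: 8 h 47 min + 5 h 1 min + 6 h 49 min + 5 h 46 min + 10 h 14 min = 36 h 37 min.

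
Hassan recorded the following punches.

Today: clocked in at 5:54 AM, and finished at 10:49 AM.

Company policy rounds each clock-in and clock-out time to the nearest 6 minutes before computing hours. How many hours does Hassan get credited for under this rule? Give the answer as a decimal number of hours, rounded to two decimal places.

4.90 hours

Today: in 5:54 AM→5:54 AM, out 10:49 AM→10:48 AM; 4 h 54 min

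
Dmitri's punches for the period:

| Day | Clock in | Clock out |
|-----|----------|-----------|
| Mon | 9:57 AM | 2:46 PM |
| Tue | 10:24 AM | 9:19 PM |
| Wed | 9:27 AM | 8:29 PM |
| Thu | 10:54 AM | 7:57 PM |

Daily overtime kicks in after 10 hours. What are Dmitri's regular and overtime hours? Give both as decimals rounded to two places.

Mon: 9:57 AM–2:46 PM = 4 h 49 min
Tue: 10:24 AM–9:19 PM = 10 h 55 min
Wed: 9:27 AM–8:29 PM = 11 h 2 min
Thu: 10:54 AM–7:57 PM = 9 h 3 min
Mon reg 4 h 49 min / OT 0 h 0 min; Tue reg 10 h 0 min / OT 0 h 55 min; Wed reg 10 h 0 min / OT 1 h 2 min; Thu reg 9 h 3 min / OT 0 h 0 min.
Totals: regular 33 h 52 min, overtime 1 h 57 min.

Regular 33.87 hours, overtime 1.95 hours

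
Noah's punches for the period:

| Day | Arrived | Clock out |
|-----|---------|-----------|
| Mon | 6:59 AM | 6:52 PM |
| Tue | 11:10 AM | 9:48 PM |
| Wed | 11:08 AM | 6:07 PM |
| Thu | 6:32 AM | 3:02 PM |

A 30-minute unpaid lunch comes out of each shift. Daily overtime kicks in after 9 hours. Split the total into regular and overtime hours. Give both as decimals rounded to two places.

Regular 32.48 hours, overtime 3.52 hours

Mon: 6:59 AM–6:52 PM = 11 h 53 min; less 30 min break → 11 h 23 min
Tue: 11:10 AM–9:48 PM = 10 h 38 min; less 30 min break → 10 h 8 min
Wed: 11:08 AM–6:07 PM = 6 h 59 min; less 30 min break → 6 h 29 min
Thu: 6:32 AM–3:02 PM = 8 h 30 min; less 30 min break → 8 h 0 min
Mon reg 9 h 0 min / OT 2 h 23 min; Tue reg 9 h 0 min / OT 1 h 8 min; Wed reg 6 h 29 min / OT 0 h 0 min; Thu reg 8 h 0 min / OT 0 h 0 min.
Totals: regular 32 h 29 min, overtime 3 h 31 min.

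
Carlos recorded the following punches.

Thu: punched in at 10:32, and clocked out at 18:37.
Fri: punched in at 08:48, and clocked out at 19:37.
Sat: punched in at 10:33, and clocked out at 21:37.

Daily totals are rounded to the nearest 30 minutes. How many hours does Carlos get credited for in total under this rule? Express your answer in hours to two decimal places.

30.00 hours

Thu: 10:32–18:37 = 8 h 5 min → rounds to 8 h 0 min
Fri: 08:48–19:37 = 10 h 49 min → rounds to 11 h 0 min
Sat: 10:33–21:37 = 11 h 4 min → rounds to 11 h 0 min
Total credited: 30 h 0 min.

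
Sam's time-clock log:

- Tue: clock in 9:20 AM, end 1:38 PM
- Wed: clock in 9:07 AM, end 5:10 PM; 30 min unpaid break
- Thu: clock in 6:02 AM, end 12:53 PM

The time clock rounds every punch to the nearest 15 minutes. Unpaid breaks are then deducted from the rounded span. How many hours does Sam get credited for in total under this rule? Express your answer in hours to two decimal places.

19.25 hours

Tue: in 9:20 AM→9:15 AM, out 1:38 PM→1:45 PM; 4 h 30 min
Wed: in 9:07 AM→9:00 AM, out 5:10 PM→5:15 PM; 8 h 15 min − 30 min = 7 h 45 min
Thu: in 6:02 AM→6:00 AM, out 12:53 PM→1:00 PM; 7 h 0 min
Total credited: 19 h 15 min.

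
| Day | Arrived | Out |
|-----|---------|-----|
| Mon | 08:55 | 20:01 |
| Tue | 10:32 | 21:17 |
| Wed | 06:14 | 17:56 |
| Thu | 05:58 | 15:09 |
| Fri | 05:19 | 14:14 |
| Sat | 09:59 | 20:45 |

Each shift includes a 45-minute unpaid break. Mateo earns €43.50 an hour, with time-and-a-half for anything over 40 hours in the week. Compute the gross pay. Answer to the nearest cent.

€2909.06

Mon: 08:55–20:01 = 11 h 6 min; less 45 min break → 10 h 21 min
Tue: 10:32–21:17 = 10 h 45 min; less 45 min break → 10 h 0 min
Wed: 06:14–17:56 = 11 h 42 min; less 45 min break → 10 h 57 min
Thu: 05:58–15:09 = 9 h 11 min; less 45 min break → 8 h 26 min
Fri: 05:19–14:14 = 8 h 55 min; less 45 min break → 8 h 10 min
Sat: 09:59–20:45 = 10 h 46 min; less 45 min break → 10 h 1 min
Total worked: 57 h 55 min = 3475 min.
Regular 40 h 0 min = 2400 min at €43.50/h; overtime 17 h 55 min = 1075 min at €65.25/h.
Pay = (2400 × €43.50 + 1075 × €65.25) ÷ 60 = €2909.06.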